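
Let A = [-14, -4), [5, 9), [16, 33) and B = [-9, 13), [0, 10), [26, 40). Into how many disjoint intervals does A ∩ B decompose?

Merge the second list: [-9, 13), [26, 40).
A ∩ B = [-9, -4), [5, 9), [26, 33).
That is 3 disjoint pieces.

3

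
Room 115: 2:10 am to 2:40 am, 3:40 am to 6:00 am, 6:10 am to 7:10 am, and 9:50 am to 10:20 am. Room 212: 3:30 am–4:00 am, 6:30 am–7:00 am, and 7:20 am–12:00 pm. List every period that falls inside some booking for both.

3:40 am-4:00 am, 6:30 am-7:00 am, 9:50 am-10:20 am

2:10 am-2:40 am falls entirely outside B.
3:40 am-6:00 am overlaps B on 3:40 am-4:00 am.
6:10 am-7:10 am overlaps B on 6:30 am-7:00 am.
9:50 am-10:20 am overlaps B on 9:50 am-10:20 am.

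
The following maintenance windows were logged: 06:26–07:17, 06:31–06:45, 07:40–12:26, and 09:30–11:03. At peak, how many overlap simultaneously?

2

Walk the sorted start/end points keeping a running depth.
The depth first hits 2 at 06:31.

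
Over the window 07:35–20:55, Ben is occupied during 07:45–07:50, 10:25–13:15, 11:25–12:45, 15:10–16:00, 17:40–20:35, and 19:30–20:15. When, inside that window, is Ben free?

After merging, the occupied span is 07:45–07:50, 10:25–13:15, 15:10–16:00, 17:40–20:35.
Uncovered inside 07:35–20:55: 07:35–07:45, 07:50–10:25, 13:15–15:10, 16:00–17:40, 20:35–20:55.

07:35–07:45, 07:50–10:25, 13:15–15:10, 16:00–17:40, 20:35–20:55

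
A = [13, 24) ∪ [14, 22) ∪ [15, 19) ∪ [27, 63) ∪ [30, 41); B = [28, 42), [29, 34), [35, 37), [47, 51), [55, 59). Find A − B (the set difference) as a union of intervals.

[13, 24) ∪ [27, 28) ∪ [42, 47) ∪ [51, 55) ∪ [59, 63)

A, merged: [13, 24), [27, 63).
B, merged: [28, 42), [47, 51), [55, 59).
[13, 24) is untouched.
[27, 63) with B removed leaves [27, 28), [42, 47), [51, 55), [59, 63).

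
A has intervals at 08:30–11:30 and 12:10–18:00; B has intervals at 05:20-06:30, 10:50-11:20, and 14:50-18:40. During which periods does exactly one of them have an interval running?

05:20–06:30, 08:30–10:50, 11:20–11:30, 12:10–14:50, 18:00–18:40

A \ B = 08:30–10:50, 11:20–11:30, 12:10–14:50.
B \ A = 05:20–06:30, 18:00–18:40.
Union of the two gives the symmetric difference.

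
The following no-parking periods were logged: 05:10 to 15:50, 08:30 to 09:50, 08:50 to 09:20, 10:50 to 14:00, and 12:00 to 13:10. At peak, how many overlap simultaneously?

Sweep endpoints in order; track running count of active intervals.
Peak of 3 reached at 08:50.

3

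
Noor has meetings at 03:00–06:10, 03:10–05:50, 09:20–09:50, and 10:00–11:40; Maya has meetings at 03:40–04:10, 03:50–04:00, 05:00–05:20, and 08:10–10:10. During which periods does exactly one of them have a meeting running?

03:00-03:40, 04:10-05:00, 05:20-06:10, 08:10-09:20, 09:50-10:00, 10:10-11:40

Merge the first list: 03:00-06:10, 09:20-09:50, 10:00-11:40.
Merge the second list: 03:40-04:10, 05:00-05:20, 08:10-10:10.
A but not B: 03:00-03:40, 04:10-05:00, 05:20-06:10, 10:10-11:40.
B but not A: 08:10-09:20, 09:50-10:00.
Combining gives A △ B.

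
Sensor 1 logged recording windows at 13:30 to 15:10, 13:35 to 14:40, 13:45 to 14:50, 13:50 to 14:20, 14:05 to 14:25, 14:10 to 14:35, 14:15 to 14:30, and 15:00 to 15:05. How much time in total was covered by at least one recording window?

1 h 40 min

Merged: 13:30–15:10.
Length: 1 h 40 min.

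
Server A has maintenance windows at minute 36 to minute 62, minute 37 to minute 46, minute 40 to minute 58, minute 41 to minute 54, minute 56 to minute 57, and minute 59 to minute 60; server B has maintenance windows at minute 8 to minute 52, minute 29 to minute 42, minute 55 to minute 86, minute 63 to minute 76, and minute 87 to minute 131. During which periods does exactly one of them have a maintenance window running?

minute 8 to minute 36, minute 52 to minute 55, minute 62 to minute 86, minute 87 to minute 131

A, merged: minute 36 to minute 62.
B, merged: minute 8 to minute 52, minute 55 to minute 86, minute 87 to minute 131.
A but not B: minute 52 to minute 55.
B but not A: minute 8 to minute 36, minute 62 to minute 86, minute 87 to minute 131.
Combining gives A △ B.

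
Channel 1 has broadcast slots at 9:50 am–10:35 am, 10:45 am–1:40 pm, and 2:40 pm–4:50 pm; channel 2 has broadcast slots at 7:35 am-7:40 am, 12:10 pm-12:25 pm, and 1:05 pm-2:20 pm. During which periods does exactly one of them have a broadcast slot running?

7:35 am-7:40 am, 9:50 am-10:35 am, 10:45 am-12:10 pm, 12:25 pm-1:05 pm, 1:40 pm-2:20 pm, 2:40 pm-4:50 pm

A \ B = 9:50 am-10:35 am, 10:45 am-12:10 pm, 12:25 pm-1:05 pm, 2:40 pm-4:50 pm.
B \ A = 7:35 am-7:40 am, 1:40 pm-2:20 pm.
Union of the two gives the symmetric difference.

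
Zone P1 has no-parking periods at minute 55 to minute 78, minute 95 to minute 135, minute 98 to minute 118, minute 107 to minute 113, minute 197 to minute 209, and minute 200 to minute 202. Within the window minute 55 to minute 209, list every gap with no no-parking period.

Covered (merged): minute 55 to minute 78, minute 95 to minute 135, minute 197 to minute 209.
Uncovered inside minute 55 to minute 209: minute 78 to minute 95, minute 135 to minute 197.

minute 78 to minute 95, minute 135 to minute 197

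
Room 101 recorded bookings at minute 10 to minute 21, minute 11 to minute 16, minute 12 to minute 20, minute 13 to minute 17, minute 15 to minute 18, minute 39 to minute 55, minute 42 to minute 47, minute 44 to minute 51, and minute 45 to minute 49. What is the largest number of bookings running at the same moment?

5

Walk the sorted start/end points keeping a running depth.
The depth first hits 5 at minute 15.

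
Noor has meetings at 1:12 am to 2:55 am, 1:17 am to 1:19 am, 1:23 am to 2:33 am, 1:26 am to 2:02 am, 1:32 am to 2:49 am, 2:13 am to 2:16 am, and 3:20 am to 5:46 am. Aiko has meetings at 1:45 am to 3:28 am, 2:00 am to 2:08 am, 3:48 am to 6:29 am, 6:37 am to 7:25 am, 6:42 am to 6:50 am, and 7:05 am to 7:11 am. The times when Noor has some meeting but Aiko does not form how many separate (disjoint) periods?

Merge the first list: 1:12 am–2:55 am, 3:20 am–5:46 am.
Merge the second list: 1:45 am–3:28 am, 3:48 am–6:29 am, 6:37 am–7:25 am.
A \ B = 1:12 am–1:45 am, 3:28 am–3:48 am.
That is 2 disjoint pieces.

2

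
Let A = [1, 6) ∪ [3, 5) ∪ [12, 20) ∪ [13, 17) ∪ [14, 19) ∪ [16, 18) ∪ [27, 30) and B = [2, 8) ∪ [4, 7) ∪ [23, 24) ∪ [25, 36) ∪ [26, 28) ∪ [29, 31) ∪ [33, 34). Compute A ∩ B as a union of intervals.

A, merged: [1, 6), [12, 20), [27, 30).
B, merged: [2, 8), [23, 24), [25, 36).
[1, 6) ∩ B → [2, 6).
[12, 20) meets no B interval.
[27, 30) ∩ B → [27, 30).

[2, 6) ∪ [27, 30)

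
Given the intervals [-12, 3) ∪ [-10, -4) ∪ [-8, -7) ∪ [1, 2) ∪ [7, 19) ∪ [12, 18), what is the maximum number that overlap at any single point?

Walk the sorted start/end points keeping a running depth.
The depth first hits 3 at -8.

3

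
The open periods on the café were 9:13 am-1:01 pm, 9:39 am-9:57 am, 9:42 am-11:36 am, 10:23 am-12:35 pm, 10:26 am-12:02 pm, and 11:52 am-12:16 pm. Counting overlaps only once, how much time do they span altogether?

3 h 48 min

Merged: 9:13 am–1:01 pm.
Length: 3 h 48 min.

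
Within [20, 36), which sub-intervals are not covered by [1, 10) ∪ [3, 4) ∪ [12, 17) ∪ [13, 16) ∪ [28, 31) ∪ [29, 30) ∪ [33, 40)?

[20, 28) ∪ [31, 33)

The merged coverage is [1, 10), [12, 17), [28, 31), [33, 40).
Complement within [20, 36): [20, 28), [31, 33).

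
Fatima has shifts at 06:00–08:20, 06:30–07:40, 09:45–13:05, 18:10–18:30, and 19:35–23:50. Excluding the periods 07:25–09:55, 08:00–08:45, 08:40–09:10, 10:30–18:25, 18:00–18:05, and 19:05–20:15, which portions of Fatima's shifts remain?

06:00-07:25, 09:55-10:30, 18:25-18:30, 20:15-23:50

Merge the first list: 06:00-08:20, 09:45-13:05, 18:10-18:30, 19:35-23:50.
Merge the second list: 07:25-09:55, 10:30-18:25, 19:05-20:15.
06:00-08:20 \ B = 06:00-07:25.
09:45-13:05 \ B = 09:55-10:30.
18:10-18:30 \ B = 18:25-18:30.
19:35-23:50 \ B = 20:15-23:50.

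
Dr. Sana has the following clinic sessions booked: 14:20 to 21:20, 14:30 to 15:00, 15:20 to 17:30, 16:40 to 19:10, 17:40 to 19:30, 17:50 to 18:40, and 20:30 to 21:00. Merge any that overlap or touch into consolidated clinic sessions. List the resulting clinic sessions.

14:20–21:20

14:30–15:00 overlaps/touches 14:20–21:20 → extend to 14:20–21:20.
15:20–17:30 overlaps/touches 14:20–21:20 → extend to 14:20–21:20.
16:40–19:10 overlaps/touches 14:20–21:20 → extend to 14:20–21:20.
17:40–19:30 overlaps/touches 14:20–21:20 → extend to 14:20–21:20.
17:50–18:40 overlaps/touches 14:20–21:20 → extend to 14:20–21:20.
20:30–21:00 overlaps/touches 14:20–21:20 → extend to 14:20–21:20.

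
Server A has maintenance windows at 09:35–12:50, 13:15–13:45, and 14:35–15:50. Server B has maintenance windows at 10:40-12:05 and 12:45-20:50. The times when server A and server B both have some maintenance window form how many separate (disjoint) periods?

4

A ∩ B = 10:40–12:05, 12:45–12:50, 13:15–13:45, 14:35–15:50.
That is 4 disjoint pieces.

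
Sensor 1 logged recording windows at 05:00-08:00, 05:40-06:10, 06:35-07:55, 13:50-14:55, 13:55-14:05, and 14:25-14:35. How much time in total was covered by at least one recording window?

Merged: 05:00–08:00, 13:50–14:55.
Lengths: 3 h + 1 h 5 min = 4 h 5 min.

4 h 5 min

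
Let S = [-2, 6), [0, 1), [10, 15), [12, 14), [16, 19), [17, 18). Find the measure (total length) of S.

Merged: [-2, 6), [10, 15), [16, 19).
Lengths: 8 + 5 + 3 = 16.

16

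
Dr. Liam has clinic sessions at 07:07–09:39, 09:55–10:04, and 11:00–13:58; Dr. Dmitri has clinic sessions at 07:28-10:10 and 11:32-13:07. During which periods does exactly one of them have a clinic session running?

07:07–07:28, 09:39–09:55, 10:04–10:10, 11:00–11:32, 13:07–13:58

A but not B: 07:07–07:28, 11:00–11:32, 13:07–13:58.
B but not A: 09:39–09:55, 10:04–10:10.
Combining gives A △ B.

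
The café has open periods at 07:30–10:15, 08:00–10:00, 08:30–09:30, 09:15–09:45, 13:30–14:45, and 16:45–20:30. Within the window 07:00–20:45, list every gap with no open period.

Covered (merged): 07:30–10:15, 13:30–14:45, 16:45–20:30.
Complement within 07:00–20:45: 07:00–07:30, 10:15–13:30, 14:45–16:45, 20:30–20:45.

07:00–07:30, 10:15–13:30, 14:45–16:45, 20:30–20:45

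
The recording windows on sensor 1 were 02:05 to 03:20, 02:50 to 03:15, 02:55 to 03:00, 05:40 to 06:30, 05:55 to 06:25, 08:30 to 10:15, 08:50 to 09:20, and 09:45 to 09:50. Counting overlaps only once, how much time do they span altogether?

Merged: 02:05–03:20, 05:40–06:30, 08:30–10:15.
Lengths: 1 h 15 min + 50 min + 1 h 45 min = 3 h 50 min.

3 h 50 min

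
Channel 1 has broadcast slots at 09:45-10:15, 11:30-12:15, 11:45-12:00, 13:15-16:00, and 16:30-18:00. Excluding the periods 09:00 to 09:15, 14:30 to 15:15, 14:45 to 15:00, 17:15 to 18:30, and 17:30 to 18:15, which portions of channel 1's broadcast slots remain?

First set merges to 09:45–10:15, 11:30–12:15, 13:15–16:00, 16:30–18:00.
Second set merges to 09:00–09:15, 14:30–15:15, 17:15–18:30.
09:45–10:15: nothing removed.
11:30–12:15: nothing removed.
13:15–16:00 \ B = 13:15–14:30, 15:15–16:00.
16:30–18:00 \ B = 16:30–17:15.

09:45–10:15, 11:30–12:15, 13:15–14:30, 15:15–16:00, 16:30–17:15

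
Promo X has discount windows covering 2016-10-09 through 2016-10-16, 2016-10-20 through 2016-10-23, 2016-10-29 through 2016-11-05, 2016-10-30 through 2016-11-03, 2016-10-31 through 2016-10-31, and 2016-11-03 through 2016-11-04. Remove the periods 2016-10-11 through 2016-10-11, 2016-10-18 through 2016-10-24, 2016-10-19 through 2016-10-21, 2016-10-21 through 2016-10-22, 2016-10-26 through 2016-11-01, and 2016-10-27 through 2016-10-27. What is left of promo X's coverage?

A, merged: 2016-10-09 through 2016-10-16, 2016-10-20 through 2016-10-23, 2016-10-29 through 2016-11-05.
B, merged: 2016-10-11 through 2016-10-11, 2016-10-18 through 2016-10-24, 2016-10-26 through 2016-11-01.
2016-10-09 through 2016-10-16 \ B = 2016-10-09 through 2016-10-10, 2016-10-12 through 2016-10-16.
2016-10-20 through 2016-10-23: entirely removed.
2016-10-29 through 2016-11-05 \ B = 2016-11-02 through 2016-11-05.

2016-10-09 through 2016-10-10, 2016-10-12 through 2016-10-16, 2016-11-02 through 2016-11-05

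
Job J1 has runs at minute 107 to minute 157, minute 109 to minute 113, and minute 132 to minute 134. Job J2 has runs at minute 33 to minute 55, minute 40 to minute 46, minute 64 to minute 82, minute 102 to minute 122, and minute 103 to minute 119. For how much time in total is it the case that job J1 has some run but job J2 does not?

35 minutes

Merge the first list: minute 107 to minute 157.
Merge the second list: minute 33 to minute 55, minute 64 to minute 82, minute 102 to minute 122.
A \ B = minute 122 to minute 157.
Total: 35 minutes.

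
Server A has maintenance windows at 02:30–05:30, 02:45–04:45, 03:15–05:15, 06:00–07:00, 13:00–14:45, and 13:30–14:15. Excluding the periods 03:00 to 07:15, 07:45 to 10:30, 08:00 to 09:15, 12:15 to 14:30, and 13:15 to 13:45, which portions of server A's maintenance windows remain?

A, merged: 02:30–05:30, 06:00–07:00, 13:00–14:45.
B, merged: 03:00–07:15, 07:45–10:30, 12:15–14:30.
02:30–05:30 \ B = 02:30–03:00.
06:00–07:00: entirely removed.
13:00–14:45 \ B = 14:30–14:45.

02:30–03:00, 14:30–14:45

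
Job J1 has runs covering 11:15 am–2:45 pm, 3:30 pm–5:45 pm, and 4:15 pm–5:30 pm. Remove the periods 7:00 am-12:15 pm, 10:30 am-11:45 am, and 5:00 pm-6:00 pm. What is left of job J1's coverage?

A, merged: 11:15 am-2:45 pm, 3:30 pm-5:45 pm.
B, merged: 7:00 am-12:15 pm, 5:00 pm-6:00 pm.
11:15 am-2:45 pm minus B → 12:15 pm-2:45 pm.
3:30 pm-5:45 pm minus B → 3:30 pm-5:00 pm.

12:15 pm-2:45 pm, 3:30 pm-5:00 pm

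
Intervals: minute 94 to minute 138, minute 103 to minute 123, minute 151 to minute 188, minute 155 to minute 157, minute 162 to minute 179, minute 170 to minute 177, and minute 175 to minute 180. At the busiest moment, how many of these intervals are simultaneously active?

4

At minute 175, 4 of the intervals are simultaneously active.
No point has more.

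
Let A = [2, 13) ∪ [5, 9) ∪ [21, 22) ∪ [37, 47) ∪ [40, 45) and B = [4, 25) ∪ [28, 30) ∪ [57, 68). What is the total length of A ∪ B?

Merge the first list: [2, 13), [21, 22), [37, 47).
A ∪ B = [2, 25), [28, 30), [37, 47), [57, 68).
Total: 23 + 2 + 10 + 11 = 46.

46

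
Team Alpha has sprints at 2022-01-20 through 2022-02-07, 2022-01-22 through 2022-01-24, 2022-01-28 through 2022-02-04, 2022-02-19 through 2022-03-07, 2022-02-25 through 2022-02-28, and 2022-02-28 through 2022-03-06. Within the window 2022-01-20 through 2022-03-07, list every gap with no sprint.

2022-02-08 through 2022-02-18

The merged coverage is 2022-01-20 through 2022-02-07, 2022-02-19 through 2022-03-07.
Complement within 2022-01-20 through 2022-03-07: 2022-02-08 through 2022-02-18.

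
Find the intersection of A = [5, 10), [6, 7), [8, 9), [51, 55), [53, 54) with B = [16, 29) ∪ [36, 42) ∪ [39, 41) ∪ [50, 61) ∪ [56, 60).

[51, 55)

A, merged: [5, 10), [51, 55).
B, merged: [16, 29), [36, 42), [50, 61).
[5, 10) falls entirely outside B.
[51, 55) overlaps B on [51, 55).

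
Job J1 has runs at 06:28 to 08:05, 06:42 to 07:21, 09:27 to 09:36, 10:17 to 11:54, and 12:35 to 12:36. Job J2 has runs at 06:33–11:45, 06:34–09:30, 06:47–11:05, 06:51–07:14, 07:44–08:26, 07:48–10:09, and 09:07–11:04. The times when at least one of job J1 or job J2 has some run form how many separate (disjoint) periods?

2

First set merges to 06:28–08:05, 09:27–09:36, 10:17–11:54, 12:35–12:36.
Second set merges to 06:33–11:45.
A ∪ B = 06:28–11:54, 12:35–12:36.
That is 2 disjoint pieces.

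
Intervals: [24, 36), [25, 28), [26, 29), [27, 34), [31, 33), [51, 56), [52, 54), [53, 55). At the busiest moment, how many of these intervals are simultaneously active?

4

At 27, 4 of the intervals are simultaneously active.
No point has more.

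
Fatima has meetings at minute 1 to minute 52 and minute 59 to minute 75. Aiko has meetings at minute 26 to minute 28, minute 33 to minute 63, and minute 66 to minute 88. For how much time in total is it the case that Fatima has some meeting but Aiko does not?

33 minutes

A \ B = minute 1 to minute 26, minute 28 to minute 33, minute 63 to minute 66.
Total: 25 minutes + 5 minutes + 3 minutes = 33 minutes.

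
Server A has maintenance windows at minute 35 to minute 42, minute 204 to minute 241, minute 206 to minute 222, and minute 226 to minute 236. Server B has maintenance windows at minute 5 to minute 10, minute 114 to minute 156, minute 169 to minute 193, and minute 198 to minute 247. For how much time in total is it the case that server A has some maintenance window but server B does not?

7 minutes

First set merges to minute 35 to minute 42, minute 204 to minute 241.
A \ B = minute 35 to minute 42.
Total: 7 minutes.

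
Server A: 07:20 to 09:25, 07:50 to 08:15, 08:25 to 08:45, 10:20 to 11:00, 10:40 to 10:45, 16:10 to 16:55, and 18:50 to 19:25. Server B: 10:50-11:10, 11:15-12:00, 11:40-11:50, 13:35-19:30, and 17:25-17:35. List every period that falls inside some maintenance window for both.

A, merged: 07:20–09:25, 10:20–11:00, 16:10–16:55, 18:50–19:25.
B, merged: 10:50–11:10, 11:15–12:00, 13:35–19:30.
07:20–09:25: no overlap with the second set.
10:20–11:00 meets the second set on 10:50–11:00.
16:10–16:55 meets the second set on 16:10–16:55.
18:50–19:25 meets the second set on 18:50–19:25.

10:50–11:00, 16:10–16:55, 18:50–19:25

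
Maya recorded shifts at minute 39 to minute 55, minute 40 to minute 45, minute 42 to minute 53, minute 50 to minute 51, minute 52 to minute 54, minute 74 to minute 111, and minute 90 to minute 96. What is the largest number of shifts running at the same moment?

Sweep endpoints in order; track running count of active intervals.
Peak of 3 reached at minute 42.

3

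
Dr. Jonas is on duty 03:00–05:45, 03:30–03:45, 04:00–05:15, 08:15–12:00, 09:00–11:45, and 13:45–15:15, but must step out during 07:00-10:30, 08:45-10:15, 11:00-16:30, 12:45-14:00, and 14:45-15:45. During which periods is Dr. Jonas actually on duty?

03:00–05:45, 10:30–11:00

A, merged: 03:00–05:45, 08:15–12:00, 13:45–15:15.
B, merged: 07:00–10:30, 11:00–16:30.
03:00–05:45: nothing removed.
08:15–12:00 \ B = 10:30–11:00.
13:45–15:15: entirely removed.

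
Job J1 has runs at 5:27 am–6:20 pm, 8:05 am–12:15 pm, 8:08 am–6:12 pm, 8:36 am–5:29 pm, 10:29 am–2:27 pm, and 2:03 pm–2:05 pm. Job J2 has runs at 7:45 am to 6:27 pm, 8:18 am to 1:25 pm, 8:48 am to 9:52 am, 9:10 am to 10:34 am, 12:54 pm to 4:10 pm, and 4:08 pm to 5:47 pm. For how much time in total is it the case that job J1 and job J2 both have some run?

First set merges to 5:27 am–6:20 pm.
Second set merges to 7:45 am–6:27 pm.
A ∩ B = 7:45 am–6:20 pm.
Total: 10 h 35 min.

10 h 35 min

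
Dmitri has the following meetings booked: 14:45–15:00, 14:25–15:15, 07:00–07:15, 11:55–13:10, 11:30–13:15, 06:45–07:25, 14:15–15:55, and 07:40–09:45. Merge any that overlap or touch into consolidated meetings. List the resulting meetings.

Sort by start: 06:45–07:25, 07:00–07:15, 07:40–09:45, 11:30–13:15, 11:55–13:10, 14:15–15:55, 14:25–15:15, 14:45–15:00.
07:00–07:15 overlaps/touches 06:45–07:25 → extend to 06:45–07:25.
07:40–09:45 is disjoint → start new block.
11:30–13:15 is disjoint → start new block.
11:55–13:10 overlaps/touches 11:30–13:15 → extend to 11:30–13:15.
14:15–15:55 is disjoint → start new block.
14:25–15:15 overlaps/touches 14:15–15:55 → extend to 14:15–15:55.
14:45–15:00 overlaps/touches 14:15–15:55 → extend to 14:15–15:55.

06:45–07:25, 07:40–09:45, 11:30–13:15, 14:15–15:55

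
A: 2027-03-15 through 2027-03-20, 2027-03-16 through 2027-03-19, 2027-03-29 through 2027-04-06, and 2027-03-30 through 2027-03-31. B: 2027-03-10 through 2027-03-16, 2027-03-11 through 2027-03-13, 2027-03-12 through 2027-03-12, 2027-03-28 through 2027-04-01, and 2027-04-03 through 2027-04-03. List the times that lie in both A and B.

2027-03-15 through 2027-03-16, 2027-03-29 through 2027-04-01, 2027-04-03 through 2027-04-03

First set merges to 2027-03-15 through 2027-03-20, 2027-03-29 through 2027-04-06.
Second set merges to 2027-03-10 through 2027-03-16, 2027-03-28 through 2027-04-01, 2027-04-03 through 2027-04-03.
2027-03-15 through 2027-03-20 overlaps B on 2027-03-15 through 2027-03-16.
2027-03-29 through 2027-04-06 overlaps B on 2027-03-29 through 2027-04-01, 2027-04-03 through 2027-04-03.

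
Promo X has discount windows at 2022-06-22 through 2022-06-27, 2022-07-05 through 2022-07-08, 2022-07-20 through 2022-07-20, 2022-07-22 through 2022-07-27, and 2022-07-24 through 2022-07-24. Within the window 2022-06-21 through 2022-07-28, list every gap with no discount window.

After merging, the occupied span is 2022-06-22 through 2022-06-27, 2022-07-05 through 2022-07-08, 2022-07-20 through 2022-07-20, 2022-07-22 through 2022-07-27.
Complement within 2022-06-21 through 2022-07-28: 2022-06-21 through 2022-06-21, 2022-06-28 through 2022-07-04, 2022-07-09 through 2022-07-19, 2022-07-21 through 2022-07-21, 2022-07-28 through 2022-07-28.

2022-06-21 through 2022-06-21, 2022-06-28 through 2022-07-04, 2022-07-09 through 2022-07-19, 2022-07-21 through 2022-07-21, 2022-07-28 through 2022-07-28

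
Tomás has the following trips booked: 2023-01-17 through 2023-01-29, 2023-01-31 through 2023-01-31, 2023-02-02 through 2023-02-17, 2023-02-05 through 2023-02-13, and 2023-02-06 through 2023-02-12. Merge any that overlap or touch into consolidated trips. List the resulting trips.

2023-01-31 through 2023-01-31 is disjoint → start new block.
2023-02-02 through 2023-02-17 is disjoint → start new block.
2023-02-05 through 2023-02-13 overlaps/touches 2023-02-02 through 2023-02-17 → extend to 2023-02-02 through 2023-02-17.
2023-02-06 through 2023-02-12 overlaps/touches 2023-02-02 through 2023-02-17 → extend to 2023-02-02 through 2023-02-17.

2023-01-17 through 2023-01-29, 2023-01-31 through 2023-01-31, 2023-02-02 through 2023-02-17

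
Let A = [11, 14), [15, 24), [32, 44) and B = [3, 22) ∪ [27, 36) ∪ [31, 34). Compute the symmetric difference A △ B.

Second set merges to [3, 22), [27, 36).
A \ B = [22, 24), [36, 44).
B \ A = [3, 11), [14, 15), [27, 32).
Union of the two gives the symmetric difference.

[3, 11) ∪ [14, 15) ∪ [22, 24) ∪ [27, 32) ∪ [36, 44)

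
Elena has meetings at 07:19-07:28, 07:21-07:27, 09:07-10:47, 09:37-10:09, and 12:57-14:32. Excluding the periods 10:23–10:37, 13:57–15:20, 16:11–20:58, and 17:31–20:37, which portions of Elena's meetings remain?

A, merged: 07:19–07:28, 09:07–10:47, 12:57–14:32.
B, merged: 10:23–10:37, 13:57–15:20, 16:11–20:58.
07:19–07:28 is untouched.
09:07–10:47 with B removed leaves 09:07–10:23, 10:37–10:47.
12:57–14:32 with B removed leaves 12:57–13:57.

07:19–07:28, 09:07–10:23, 10:37–10:47, 12:57–13:57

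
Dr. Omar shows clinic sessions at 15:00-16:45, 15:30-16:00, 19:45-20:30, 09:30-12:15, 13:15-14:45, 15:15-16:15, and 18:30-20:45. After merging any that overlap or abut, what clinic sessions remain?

09:30-12:15, 13:15-14:45, 15:00-16:45, 18:30-20:45

Sort by start: 09:30-12:15, 13:15-14:45, 15:00-16:45, 15:15-16:15, 15:30-16:00, 18:30-20:45, 19:45-20:30.
13:15-14:45 is disjoint → start new block.
15:00-16:45 is disjoint → start new block.
15:15-16:15 overlaps/touches 15:00-16:45 → extend to 15:00-16:45.
15:30-16:00 overlaps/touches 15:00-16:45 → extend to 15:00-16:45.
18:30-20:45 is disjoint → start new block.
19:45-20:30 overlaps/touches 18:30-20:45 → extend to 18:30-20:45.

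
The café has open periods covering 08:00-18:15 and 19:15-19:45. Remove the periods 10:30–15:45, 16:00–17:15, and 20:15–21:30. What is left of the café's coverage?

08:00–18:15 with B removed leaves 08:00–10:30, 15:45–16:00, 17:15–18:15.
19:15–19:45 is untouched.

08:00–10:30, 15:45–16:00, 17:15–18:15, 19:15–19:45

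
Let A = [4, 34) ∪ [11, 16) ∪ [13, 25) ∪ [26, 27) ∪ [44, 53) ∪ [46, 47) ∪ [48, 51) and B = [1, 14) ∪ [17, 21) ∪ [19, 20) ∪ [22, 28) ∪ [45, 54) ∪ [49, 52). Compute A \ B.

Merge the first list: [4, 34), [44, 53).
Merge the second list: [1, 14), [17, 21), [22, 28), [45, 54).
[4, 34) \ B = [14, 17), [21, 22), [28, 34).
[44, 53) \ B = [44, 45).

[14, 17) ∪ [21, 22) ∪ [28, 34) ∪ [44, 45)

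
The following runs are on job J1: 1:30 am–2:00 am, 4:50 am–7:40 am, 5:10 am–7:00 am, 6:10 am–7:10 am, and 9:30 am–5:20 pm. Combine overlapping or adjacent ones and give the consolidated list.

1:30 am–2:00 am, 4:50 am–7:40 am, 9:30 am–5:20 pm

4:50 am–7:40 am is disjoint → start new block.
5:10 am–7:00 am overlaps/touches 4:50 am–7:40 am → extend to 4:50 am–7:40 am.
6:10 am–7:10 am overlaps/touches 4:50 am–7:40 am → extend to 4:50 am–7:40 am.
9:30 am–5:20 pm is disjoint → start new block.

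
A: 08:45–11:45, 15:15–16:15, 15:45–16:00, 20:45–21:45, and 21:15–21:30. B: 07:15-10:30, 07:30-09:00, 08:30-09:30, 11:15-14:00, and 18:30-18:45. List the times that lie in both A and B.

08:45–10:30, 11:15–11:45

First set merges to 08:45–11:45, 15:15–16:15, 20:45–21:45.
Second set merges to 07:15–10:30, 11:15–14:00, 18:30–18:45.
08:45–11:45 overlaps B on 08:45–10:30, 11:15–11:45.
15:15–16:15 falls entirely outside B.
20:45–21:45 falls entirely outside B.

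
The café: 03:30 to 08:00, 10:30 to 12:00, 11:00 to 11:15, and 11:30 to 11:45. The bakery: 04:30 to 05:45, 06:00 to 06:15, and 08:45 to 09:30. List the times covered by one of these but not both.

03:30–04:30, 05:45–06:00, 06:15–08:00, 08:45–09:30, 10:30–12:00

A, merged: 03:30–08:00, 10:30–12:00.
A but not B: 03:30–04:30, 05:45–06:00, 06:15–08:00, 10:30–12:00.
B but not A: 08:45–09:30.
Combining gives A △ B.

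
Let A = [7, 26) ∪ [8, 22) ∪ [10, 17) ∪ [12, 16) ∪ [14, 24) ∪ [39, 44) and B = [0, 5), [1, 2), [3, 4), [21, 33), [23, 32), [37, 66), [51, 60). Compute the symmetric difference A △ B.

First set merges to [7, 26), [39, 44).
Second set merges to [0, 5), [21, 33), [37, 66).
A \ B = [7, 21).
B \ A = [0, 5), [26, 33), [37, 39), [44, 66).
Union of the two gives the symmetric difference.

[0, 5) ∪ [7, 21) ∪ [26, 33) ∪ [37, 39) ∪ [44, 66)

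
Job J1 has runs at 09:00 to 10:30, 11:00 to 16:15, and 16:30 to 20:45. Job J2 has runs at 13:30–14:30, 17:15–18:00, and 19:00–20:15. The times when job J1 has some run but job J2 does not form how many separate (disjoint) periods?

A \ B = 09:00–10:30, 11:00–13:30, 14:30–16:15, 16:30–17:15, 18:00–19:00, 20:15–20:45.
That is 6 disjoint pieces.

6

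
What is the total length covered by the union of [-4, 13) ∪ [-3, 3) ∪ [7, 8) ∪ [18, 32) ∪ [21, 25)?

31

Merged: [-4, 13), [18, 32).
Lengths: 17 + 14 = 31.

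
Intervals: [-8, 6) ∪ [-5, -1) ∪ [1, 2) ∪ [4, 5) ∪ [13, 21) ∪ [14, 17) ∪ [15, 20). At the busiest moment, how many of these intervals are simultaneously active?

3

Walk the sorted start/end points keeping a running depth.
The depth first hits 3 at 15.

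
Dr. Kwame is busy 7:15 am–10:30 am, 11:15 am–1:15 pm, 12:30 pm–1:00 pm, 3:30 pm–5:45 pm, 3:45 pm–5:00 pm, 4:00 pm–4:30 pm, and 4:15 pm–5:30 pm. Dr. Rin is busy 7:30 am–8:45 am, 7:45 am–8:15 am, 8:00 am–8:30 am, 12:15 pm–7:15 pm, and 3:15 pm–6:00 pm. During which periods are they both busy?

A, merged: 7:15 am–10:30 am, 11:15 am–1:15 pm, 3:30 pm–5:45 pm.
B, merged: 7:30 am–8:45 am, 12:15 pm–7:15 pm.
7:15 am–10:30 am meets the second set on 7:30 am–8:45 am.
11:15 am–1:15 pm meets the second set on 12:15 pm–1:15 pm.
3:30 pm–5:45 pm meets the second set on 3:30 pm–5:45 pm.

7:30 am–8:45 am, 12:15 pm–1:15 pm, 3:30 pm–5:45 pm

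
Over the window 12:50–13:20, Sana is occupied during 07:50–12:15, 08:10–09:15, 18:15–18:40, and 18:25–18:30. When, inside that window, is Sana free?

12:50–13:20

The merged coverage is 07:50–12:15, 18:15–18:40.
Complement within 12:50–13:20: 12:50–13:20.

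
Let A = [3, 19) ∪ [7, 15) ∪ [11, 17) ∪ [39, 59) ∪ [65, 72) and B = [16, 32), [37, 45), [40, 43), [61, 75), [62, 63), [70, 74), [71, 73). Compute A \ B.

Merge the first list: [3, 19), [39, 59), [65, 72).
Merge the second list: [16, 32), [37, 45), [61, 75).
[3, 19) minus B → [3, 16).
[39, 59) minus B → [45, 59).
[65, 72): fully covered by B → removed.

[3, 16) ∪ [45, 59)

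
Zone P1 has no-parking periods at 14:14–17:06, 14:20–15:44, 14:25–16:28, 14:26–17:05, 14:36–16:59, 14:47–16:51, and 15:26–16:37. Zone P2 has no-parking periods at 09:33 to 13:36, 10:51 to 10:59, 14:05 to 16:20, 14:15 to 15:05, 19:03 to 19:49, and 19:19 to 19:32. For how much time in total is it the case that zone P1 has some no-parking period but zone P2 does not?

46 min

Merge the first list: 14:14–17:06.
Merge the second list: 09:33–13:36, 14:05–16:20, 19:03–19:49.
A \ B = 16:20–17:06.
Total: 46 min.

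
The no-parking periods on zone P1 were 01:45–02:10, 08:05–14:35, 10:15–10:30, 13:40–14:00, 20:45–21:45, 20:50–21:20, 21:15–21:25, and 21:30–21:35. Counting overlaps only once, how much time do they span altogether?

7 h 55 min

Merged: 01:45–02:10, 08:05–14:35, 20:45–21:45.
Lengths: 25 min + 6 h 30 min + 1 h = 7 h 55 min.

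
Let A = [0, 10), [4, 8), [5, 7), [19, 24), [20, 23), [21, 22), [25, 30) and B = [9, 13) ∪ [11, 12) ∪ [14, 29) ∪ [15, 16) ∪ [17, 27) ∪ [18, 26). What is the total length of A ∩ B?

First set merges to [0, 10), [19, 24), [25, 30).
Second set merges to [9, 13), [14, 29).
A ∩ B = [9, 10), [19, 24), [25, 29).
Total: 1 + 5 + 4 = 10.

10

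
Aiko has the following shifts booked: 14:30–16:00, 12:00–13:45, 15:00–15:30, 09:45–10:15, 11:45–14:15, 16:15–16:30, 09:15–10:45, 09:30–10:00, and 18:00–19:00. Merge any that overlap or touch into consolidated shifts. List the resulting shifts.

09:15-10:45, 11:45-14:15, 14:30-16:00, 16:15-16:30, 18:00-19:00

Sort by start: 09:15-10:45, 09:30-10:00, 09:45-10:15, 11:45-14:15, 12:00-13:45, 14:30-16:00, 15:00-15:30, 16:15-16:30, 18:00-19:00.
09:30-10:00 overlaps/touches 09:15-10:45 → extend to 09:15-10:45.
09:45-10:15 overlaps/touches 09:15-10:45 → extend to 09:15-10:45.
11:45-14:15 is disjoint → start new block.
12:00-13:45 overlaps/touches 11:45-14:15 → extend to 11:45-14:15.
14:30-16:00 is disjoint → start new block.
15:00-15:30 overlaps/touches 14:30-16:00 → extend to 14:30-16:00.
16:15-16:30 is disjoint → start new block.
18:00-19:00 is disjoint → start new block.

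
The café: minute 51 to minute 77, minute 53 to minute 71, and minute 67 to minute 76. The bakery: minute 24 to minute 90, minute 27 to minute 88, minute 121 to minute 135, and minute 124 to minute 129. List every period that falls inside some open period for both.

minute 51 to minute 77

Merge the first list: minute 51 to minute 77.
Merge the second list: minute 24 to minute 90, minute 121 to minute 135.
minute 51 to minute 77 overlaps B on minute 51 to minute 77.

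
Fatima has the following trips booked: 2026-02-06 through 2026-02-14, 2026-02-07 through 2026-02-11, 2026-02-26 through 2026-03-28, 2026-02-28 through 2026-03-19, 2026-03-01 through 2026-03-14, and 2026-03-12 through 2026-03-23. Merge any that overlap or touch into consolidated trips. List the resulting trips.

2026-02-07 through 2026-02-11 overlaps/touches 2026-02-06 through 2026-02-14 → extend to 2026-02-06 through 2026-02-14.
2026-02-26 through 2026-03-28 is disjoint → start new block.
2026-02-28 through 2026-03-19 overlaps/touches 2026-02-26 through 2026-03-28 → extend to 2026-02-26 through 2026-03-28.
2026-03-01 through 2026-03-14 overlaps/touches 2026-02-26 through 2026-03-28 → extend to 2026-02-26 through 2026-03-28.
2026-03-12 through 2026-03-23 overlaps/touches 2026-02-26 through 2026-03-28 → extend to 2026-02-26 through 2026-03-28.

2026-02-06 through 2026-02-14, 2026-02-26 through 2026-03-28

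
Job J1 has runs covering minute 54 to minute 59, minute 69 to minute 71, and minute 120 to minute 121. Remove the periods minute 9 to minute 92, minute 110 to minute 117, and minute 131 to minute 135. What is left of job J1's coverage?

minute 120 to minute 121

minute 54 to minute 59 lies entirely inside B → drops out.
minute 69 to minute 71 lies entirely inside B → drops out.
minute 120 to minute 121 is untouched.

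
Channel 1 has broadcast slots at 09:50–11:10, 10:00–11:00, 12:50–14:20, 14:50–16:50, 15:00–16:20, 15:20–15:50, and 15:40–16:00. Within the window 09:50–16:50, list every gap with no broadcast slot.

11:10–12:50, 14:20–14:50

After merging, the occupied span is 09:50–11:10, 12:50–14:20, 14:50–16:50.
Uncovered inside 09:50–16:50: 11:10–12:50, 14:20–14:50.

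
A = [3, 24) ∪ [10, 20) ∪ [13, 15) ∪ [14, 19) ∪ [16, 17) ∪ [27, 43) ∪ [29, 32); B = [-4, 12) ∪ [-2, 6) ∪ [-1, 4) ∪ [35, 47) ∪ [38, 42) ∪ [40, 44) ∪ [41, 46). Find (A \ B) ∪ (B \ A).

First set merges to [3, 24), [27, 43).
Second set merges to [-4, 12), [35, 47).
A but not B: [12, 24), [27, 35).
B but not A: [-4, 3), [43, 47).
Combining gives A △ B.

[-4, 3) ∪ [12, 24) ∪ [27, 35) ∪ [43, 47)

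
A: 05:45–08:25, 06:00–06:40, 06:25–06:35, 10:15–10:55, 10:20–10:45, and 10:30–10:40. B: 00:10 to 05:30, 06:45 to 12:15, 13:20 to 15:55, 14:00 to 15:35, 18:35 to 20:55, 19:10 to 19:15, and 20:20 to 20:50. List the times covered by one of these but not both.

First set merges to 05:45–08:25, 10:15–10:55.
Second set merges to 00:10–05:30, 06:45–12:15, 13:20–15:55, 18:35–20:55.
Only in the first: 05:45–06:45.
Only in the second: 00:10–05:30, 08:25–10:15, 10:55–12:15, 13:20–15:55, 18:35–20:55.
Together these are the periods covered by exactly one.

00:10–05:30, 05:45–06:45, 08:25–10:15, 10:55–12:15, 13:20–15:55, 18:35–20:55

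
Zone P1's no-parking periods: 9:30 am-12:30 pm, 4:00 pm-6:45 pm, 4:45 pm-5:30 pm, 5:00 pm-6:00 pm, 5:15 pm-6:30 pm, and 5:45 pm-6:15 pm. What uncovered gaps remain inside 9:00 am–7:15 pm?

After merging, the occupied span is 9:30 am-12:30 pm, 4:00 pm-6:45 pm.
Complement within 9:00 am-7:15 pm: 9:00 am-9:30 am, 12:30 pm-4:00 pm, 6:45 pm-7:15 pm.

9:00 am-9:30 am, 12:30 pm-4:00 pm, 6:45 pm-7:15 pm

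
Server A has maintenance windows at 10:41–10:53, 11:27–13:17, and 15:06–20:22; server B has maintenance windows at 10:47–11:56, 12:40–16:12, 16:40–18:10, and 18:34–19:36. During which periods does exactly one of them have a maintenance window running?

Only in the first: 10:41–10:47, 11:56–12:40, 16:12–16:40, 18:10–18:34, 19:36–20:22.
Only in the second: 10:53–11:27, 13:17–15:06.
Together these are the periods covered by exactly one.

10:41–10:47, 10:53–11:27, 11:56–12:40, 13:17–15:06, 16:12–16:40, 18:10–18:34, 19:36–20:22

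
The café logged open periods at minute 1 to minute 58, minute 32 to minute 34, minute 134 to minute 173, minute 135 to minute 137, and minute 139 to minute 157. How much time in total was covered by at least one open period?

96 minutes

Merged: minute 1 to minute 58, minute 134 to minute 173.
Lengths: 57 minutes + 39 minutes = 96 minutes.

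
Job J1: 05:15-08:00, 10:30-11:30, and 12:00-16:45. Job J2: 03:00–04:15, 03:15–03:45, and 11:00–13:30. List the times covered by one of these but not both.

03:00–04:15, 05:15–08:00, 10:30–11:00, 11:30–12:00, 13:30–16:45

Merge the second list: 03:00–04:15, 11:00–13:30.
A but not B: 05:15–08:00, 10:30–11:00, 13:30–16:45.
B but not A: 03:00–04:15, 11:30–12:00.
Combining gives A △ B.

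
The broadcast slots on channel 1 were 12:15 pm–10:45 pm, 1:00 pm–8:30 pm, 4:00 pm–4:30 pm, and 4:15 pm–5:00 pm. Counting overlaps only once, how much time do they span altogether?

Merged: 12:15 pm–10:45 pm.
Length: 10 h 30 min.

10 h 30 min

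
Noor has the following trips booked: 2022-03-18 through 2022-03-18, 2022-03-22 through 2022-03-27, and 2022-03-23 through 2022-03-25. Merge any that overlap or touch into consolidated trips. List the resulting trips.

2022-03-18 through 2022-03-18, 2022-03-22 through 2022-03-27

2022-03-22 through 2022-03-27 is disjoint → start new block.
2022-03-23 through 2022-03-25 overlaps/touches 2022-03-22 through 2022-03-27 → extend to 2022-03-22 through 2022-03-27.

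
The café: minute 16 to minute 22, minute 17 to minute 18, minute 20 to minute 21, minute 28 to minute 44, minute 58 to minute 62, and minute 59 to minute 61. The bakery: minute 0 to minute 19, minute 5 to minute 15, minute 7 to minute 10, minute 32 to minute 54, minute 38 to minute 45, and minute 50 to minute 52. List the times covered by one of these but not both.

First set merges to minute 16 to minute 22, minute 28 to minute 44, minute 58 to minute 62.
Second set merges to minute 0 to minute 19, minute 32 to minute 54.
A but not B: minute 19 to minute 22, minute 28 to minute 32, minute 58 to minute 62.
B but not A: minute 0 to minute 16, minute 44 to minute 54.
Combining gives A △ B.

minute 0 to minute 16, minute 19 to minute 22, minute 28 to minute 32, minute 44 to minute 54, minute 58 to minute 62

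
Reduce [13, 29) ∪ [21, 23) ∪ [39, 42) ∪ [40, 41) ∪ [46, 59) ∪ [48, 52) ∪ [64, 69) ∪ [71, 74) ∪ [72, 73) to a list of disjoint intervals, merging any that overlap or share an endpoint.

[13, 29) ∪ [39, 42) ∪ [46, 59) ∪ [64, 69) ∪ [71, 74)

[21, 23) overlaps/touches [13, 29) → extend to [13, 29).
[39, 42) is disjoint → start new block.
[40, 41) overlaps/touches [39, 42) → extend to [39, 42).
[46, 59) is disjoint → start new block.
[48, 52) overlaps/touches [46, 59) → extend to [46, 59).
[64, 69) is disjoint → start new block.
[71, 74) is disjoint → start new block.
[72, 73) overlaps/touches [71, 74) → extend to [71, 74).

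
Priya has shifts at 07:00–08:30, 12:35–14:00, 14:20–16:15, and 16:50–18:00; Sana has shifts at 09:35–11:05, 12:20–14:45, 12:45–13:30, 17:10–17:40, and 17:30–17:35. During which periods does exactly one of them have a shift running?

07:00–08:30, 09:35–11:05, 12:20–12:35, 14:00–14:20, 14:45–16:15, 16:50–17:10, 17:40–18:00

Merge the second list: 09:35–11:05, 12:20–14:45, 17:10–17:40.
A but not B: 07:00–08:30, 14:45–16:15, 16:50–17:10, 17:40–18:00.
B but not A: 09:35–11:05, 12:20–12:35, 14:00–14:20.
Combining gives A △ B.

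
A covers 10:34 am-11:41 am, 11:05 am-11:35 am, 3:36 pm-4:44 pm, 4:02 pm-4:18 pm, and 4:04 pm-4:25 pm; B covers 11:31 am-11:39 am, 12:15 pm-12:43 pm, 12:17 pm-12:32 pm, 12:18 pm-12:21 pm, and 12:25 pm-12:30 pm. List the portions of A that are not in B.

Merge the first list: 10:34 am-11:41 am, 3:36 pm-4:44 pm.
Merge the second list: 11:31 am-11:39 am, 12:15 pm-12:43 pm.
10:34 am-11:41 am \ B = 10:34 am-11:31 am, 11:39 am-11:41 am.
3:36 pm-4:44 pm: nothing removed.

10:34 am-11:31 am, 11:39 am-11:41 am, 3:36 pm-4:44 pm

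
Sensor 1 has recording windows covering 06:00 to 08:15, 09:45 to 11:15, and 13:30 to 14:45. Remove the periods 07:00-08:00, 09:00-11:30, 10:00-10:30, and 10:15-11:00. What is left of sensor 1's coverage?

Merge the second list: 07:00-08:00, 09:00-11:30.
06:00-08:15 \ B = 06:00-07:00, 08:00-08:15.
09:45-11:15: entirely removed.
13:30-14:45: nothing removed.

06:00-07:00, 08:00-08:15, 13:30-14:45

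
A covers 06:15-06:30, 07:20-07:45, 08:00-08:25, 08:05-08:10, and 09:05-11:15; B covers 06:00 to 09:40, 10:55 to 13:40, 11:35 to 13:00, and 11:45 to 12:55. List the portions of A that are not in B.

First set merges to 06:15-06:30, 07:20-07:45, 08:00-08:25, 09:05-11:15.
Second set merges to 06:00-09:40, 10:55-13:40.
06:15-06:30: fully covered by B → removed.
07:20-07:45: fully covered by B → removed.
08:00-08:25: fully covered by B → removed.
09:05-11:15 minus B → 09:40-10:55.

09:40-10:55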